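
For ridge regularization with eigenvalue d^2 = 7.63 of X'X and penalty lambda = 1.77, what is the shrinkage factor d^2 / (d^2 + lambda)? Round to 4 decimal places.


Denominator = d^2 + lambda = 7.63 + 1.77 = 9.4000.
Shrinkage = 7.63 / 9.4000 = 0.8117.

0.8117


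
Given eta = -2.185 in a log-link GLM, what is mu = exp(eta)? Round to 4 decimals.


The inverse log link gives:
mu = exp(-2.185) = 0.1125.

0.1125


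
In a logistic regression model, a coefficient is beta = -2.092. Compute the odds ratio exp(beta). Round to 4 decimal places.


The odds ratio is computed as:
OR = e^(-2.092) = 0.1234.

0.1234


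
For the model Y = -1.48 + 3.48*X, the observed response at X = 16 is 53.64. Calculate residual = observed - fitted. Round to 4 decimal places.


Compute yhat = -1.48 + (3.48)(16) = 54.2000.
Residual = actual - predicted = 53.64 - 54.2000 = -0.5600.

-0.5600


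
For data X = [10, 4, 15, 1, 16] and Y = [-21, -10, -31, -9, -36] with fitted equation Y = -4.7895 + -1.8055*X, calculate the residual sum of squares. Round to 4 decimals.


For each point, residual = actual - predicted.
Residuals: [1.8445, 2.0115, 0.8720, -2.4050, -2.3225].
Sum of squared residuals = 19.3867.

19.3867


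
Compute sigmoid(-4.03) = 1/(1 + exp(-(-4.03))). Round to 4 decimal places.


exp(4.0300) = 56.2609.
1 + exp(-z) = 57.2609.
sigmoid = 1/57.2609 = 0.0175.

0.0175


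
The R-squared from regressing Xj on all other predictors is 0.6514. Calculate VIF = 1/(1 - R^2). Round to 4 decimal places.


Using VIF = 1/(1 - R^2_j):
1 - 0.6514 = 0.3486.
VIF = 2.8686.

2.8686


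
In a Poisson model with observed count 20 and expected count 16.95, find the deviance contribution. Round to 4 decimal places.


First: ln(20/16.95) = 0.165464.
Then: 20 * 0.165464 = 3.309280.
y - mu = 20 - 16.95 = 3.05.
D = 2(3.309280 - 3.05) = 0.518560, which rounds to 0.5186.

0.5186


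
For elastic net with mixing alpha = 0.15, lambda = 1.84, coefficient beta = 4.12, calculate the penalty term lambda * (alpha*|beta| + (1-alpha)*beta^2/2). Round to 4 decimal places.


Compute:
L1 = 0.15 * 4.12 = 0.6180.
L2 = 0.85 * 4.12^2 / 2 = 7.2141.
Penalty = 1.84 * (0.6180 + 7.2141) = 14.4111.

14.4111


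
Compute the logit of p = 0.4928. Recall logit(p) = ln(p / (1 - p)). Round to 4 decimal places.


1 - p = 0.5072.
p/(1-p) = 0.9716.
logit = ln(0.9716) = -0.0288.

-0.0288


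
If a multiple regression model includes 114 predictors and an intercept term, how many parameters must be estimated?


Total coefficients = number of predictors + 1 (for the intercept).
= 114 + 1 = 115.

115


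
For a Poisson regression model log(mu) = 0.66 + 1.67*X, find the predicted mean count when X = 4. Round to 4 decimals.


Linear predictor: eta = 0.66 + (1.67)(4) = 7.3400.
Expected count: mu = exp(7.3400) = 1540.7121.

1540.7121


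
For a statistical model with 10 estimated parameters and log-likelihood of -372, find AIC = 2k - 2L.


Compute:
2k = 2*10 = 20.
-2*loglik = -2*(-372) = 744.
AIC = 20 + 744 = 764.

764


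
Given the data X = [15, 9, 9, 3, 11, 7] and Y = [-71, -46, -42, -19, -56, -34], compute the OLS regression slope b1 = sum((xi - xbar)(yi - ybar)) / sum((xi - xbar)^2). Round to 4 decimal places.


First compute the means: xbar = 9.0000, ybar = -44.6667.
Then S_xx = sum((xi - xbar)^2) = 80.0000.
S_xy = sum((xi - xbar)(yi - ybar)) = -356.0000.
b1 = S_xy / S_xx = -356.0000 / 80.0000 = -4.4500.

-4.4500


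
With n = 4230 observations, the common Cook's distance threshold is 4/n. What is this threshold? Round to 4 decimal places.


The threshold is 4/n.
4/4230 = 0.0009.

0.0009


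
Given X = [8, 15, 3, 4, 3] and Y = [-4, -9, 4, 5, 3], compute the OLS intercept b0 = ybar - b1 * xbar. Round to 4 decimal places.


The slope is b1 = -1.1350.
Sample means are xbar = 6.6000 and ybar = -0.2000.
Intercept: b0 = -0.2000 - (-1.1350)(6.6000) = 7.2909.

7.2909


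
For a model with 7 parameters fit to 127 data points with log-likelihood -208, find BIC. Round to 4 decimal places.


k * ln(n) = 7 * ln(127) = 7 * 4.844187 = 33.909309.
-2 * loglik = -2 * (-208) = 416.
BIC = 33.909309 + 416 = 449.909309, which rounds to 449.9093.

449.9093


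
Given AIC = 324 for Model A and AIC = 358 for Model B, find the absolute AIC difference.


Absolute difference = |324 - 358| = 34.
The model with lower AIC (A) is preferred.

34


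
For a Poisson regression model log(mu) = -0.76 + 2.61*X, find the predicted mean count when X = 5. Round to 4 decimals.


Compute eta = -0.76 + 2.61 * 5 = 12.2900.
Apply inverse link: mu = e^12.2900 = 217509.9771.

217509.9771


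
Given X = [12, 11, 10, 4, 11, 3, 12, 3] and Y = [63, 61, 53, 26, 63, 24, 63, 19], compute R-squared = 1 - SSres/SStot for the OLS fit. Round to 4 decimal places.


The fitted line is Y = 7.1485 + 4.7699*X.
SSres = 33.1715, SStot = 2752.0000.
R^2 = 1 - SSres/SStot = 0.9879.

0.9879


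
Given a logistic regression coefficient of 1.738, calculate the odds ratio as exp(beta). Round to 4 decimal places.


Odds ratio = exp(beta) = exp(1.738).
= 5.6860.

5.6860


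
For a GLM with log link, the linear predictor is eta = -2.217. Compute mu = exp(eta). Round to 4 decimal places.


mu = exp(eta) = exp(-2.217).
= 0.1089.

0.1089


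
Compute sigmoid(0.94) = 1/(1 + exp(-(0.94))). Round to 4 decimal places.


Compute exp(-0.9400) = 0.3906.
Sigmoid = 1 / (1 + 0.3906) = 1 / 1.3906 = 0.7191.

0.7191


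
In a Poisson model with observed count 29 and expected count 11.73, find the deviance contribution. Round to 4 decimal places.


Compute y*ln(y/mu) = 29*ln(29/11.73) = 29*0.905146 = 26.249234.
y - mu = 17.27.
D = 2*(26.249234 - (17.27)) = 17.958468, which rounds to 17.9585.

17.9585


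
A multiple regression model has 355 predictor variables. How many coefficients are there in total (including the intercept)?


Including the intercept, the model has 355 predictor coefficients + 1 intercept.
Total = 356.

356


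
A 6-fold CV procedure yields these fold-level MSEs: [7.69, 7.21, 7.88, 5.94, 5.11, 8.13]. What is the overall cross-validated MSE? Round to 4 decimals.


Total MSE across folds = 41.9600.
CV-MSE = 41.9600/6 = 6.9933.

6.9933


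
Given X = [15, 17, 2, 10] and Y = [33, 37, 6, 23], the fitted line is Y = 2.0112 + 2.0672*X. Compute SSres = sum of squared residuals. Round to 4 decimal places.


Compute predicted values, then residuals = yi - yhat_i.
Residuals: [-0.0192, -0.1536, -0.1456, 0.3168].
SSres = sum(residual^2) = 0.1455.

0.1455


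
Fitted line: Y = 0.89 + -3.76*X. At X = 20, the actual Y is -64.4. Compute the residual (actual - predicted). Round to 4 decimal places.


Predicted = 0.89 + -3.76 * 20 = -74.3100.
Residual = -64.4 - -74.3100 = 9.9100.

9.9100


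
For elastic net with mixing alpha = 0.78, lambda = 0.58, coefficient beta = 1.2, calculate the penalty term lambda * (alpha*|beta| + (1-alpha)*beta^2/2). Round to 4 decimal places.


alpha * |beta| = 0.78 * 1.2 = 0.9360.
(1-alpha) * beta^2/2 = 0.22 * 1.4400/2 = 0.1584.
Total = 0.58 * (0.9360 + 0.1584) = 0.6348.

0.6348


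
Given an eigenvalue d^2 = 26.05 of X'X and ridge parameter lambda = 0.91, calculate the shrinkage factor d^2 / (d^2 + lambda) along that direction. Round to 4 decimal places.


Compute the denominator: 26.05 + 0.91 = 26.9600.
Shrinkage factor = 26.05 / 26.9600 = 0.9662.

0.9662


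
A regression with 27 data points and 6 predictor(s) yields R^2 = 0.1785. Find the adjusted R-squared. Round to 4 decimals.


Using the formula:
(1 - 0.1785) = 0.8215.
Multiply by 26/20: 0.8215 * 26 = 21.3590, then 21.3590 / 20 = 1.0680.
Adj R^2 = 1 - 1.0680 = -0.0680.

-0.0680


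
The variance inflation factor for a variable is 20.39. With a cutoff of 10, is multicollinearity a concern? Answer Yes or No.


Compare VIF = 20.39 to the threshold of 10.
20.39 >= 10, so the answer is Yes.

Yes


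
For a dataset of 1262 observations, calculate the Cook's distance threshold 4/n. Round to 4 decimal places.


Cook's distance cutoff = 4/n = 4/1262.
= 0.0032.

0.0032


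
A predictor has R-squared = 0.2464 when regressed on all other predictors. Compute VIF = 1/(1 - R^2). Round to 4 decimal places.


Denominator: 1 - 0.2464 = 0.7536.
VIF = 1 / 0.7536 = 1.3270.

1.3270


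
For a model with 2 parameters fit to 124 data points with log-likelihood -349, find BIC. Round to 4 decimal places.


k * ln(n) = 2 * ln(124) = 2 * 4.820282 = 9.640564.
-2 * loglik = -2 * (-349) = 698.
BIC = 9.640564 + 698 = 707.640564, which rounds to 707.6406.

707.6406


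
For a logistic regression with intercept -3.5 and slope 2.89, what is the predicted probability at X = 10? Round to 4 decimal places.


Compute z = -3.5 + (2.89)(10) = 25.4000.
exp(-z) = 0.0000.
P = 1/(1 + 0.0000) = 1.0000.

1.0000


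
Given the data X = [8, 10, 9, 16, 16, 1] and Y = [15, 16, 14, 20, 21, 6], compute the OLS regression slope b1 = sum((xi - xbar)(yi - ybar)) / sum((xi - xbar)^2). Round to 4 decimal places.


Calculate xbar = 10.0000, ybar = 15.3333.
S_xx = 158.0000, S_xy = 148.0000.
Using b1 = S_xy / S_xx = 148.0000 / 158.0000, we get b1 = 0.9367.

0.9367


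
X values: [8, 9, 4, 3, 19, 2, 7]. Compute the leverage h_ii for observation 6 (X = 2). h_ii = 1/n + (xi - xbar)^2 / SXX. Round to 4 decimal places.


Compute xbar = 7.4286 with n = 7 observations.
SXX = 197.7143.
Leverage = 1/7 + (2 - 7.4286)^2/197.7143 = 0.2919.

0.2919


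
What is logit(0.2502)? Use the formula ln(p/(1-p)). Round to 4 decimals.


1 - p = 0.7498.
p/(1-p) = 0.3337.
logit = ln(0.3337) = -1.0975.

-1.0975


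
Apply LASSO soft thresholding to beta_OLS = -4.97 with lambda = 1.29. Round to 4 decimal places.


|beta_OLS| = 4.97.
lambda = 1.29.
Since |beta| > lambda, coefficient = sign(beta)*(|beta| - lambda) = -3.6800.
Result = -3.6800.

-3.6800


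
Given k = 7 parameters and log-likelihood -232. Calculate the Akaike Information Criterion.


AIC = 2*7 - 2*(-232).
= 14 + 464 = 478.

478


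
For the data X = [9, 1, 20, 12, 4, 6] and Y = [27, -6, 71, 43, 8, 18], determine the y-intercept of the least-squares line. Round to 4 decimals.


Compute b1 = 4.0367 from the OLS formula.
With xbar = 8.6667 and ybar = 26.8333, the intercept is:
b0 = 26.8333 - 4.0367 * 8.6667 = -8.1510.

-8.1510


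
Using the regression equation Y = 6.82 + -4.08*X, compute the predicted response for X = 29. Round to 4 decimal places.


Predicted value:
Y = 6.82 + (-4.08)(29) = 6.82 + -118.3200 = -111.5000.

-111.5000


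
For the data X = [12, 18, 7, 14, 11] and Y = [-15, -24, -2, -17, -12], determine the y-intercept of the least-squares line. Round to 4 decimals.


Compute b1 = -1.9632 from the OLS formula.
With xbar = 12.4000 and ybar = -14.0000, the intercept is:
b0 = -14.0000 - -1.9632 * 12.4000 = 10.3436.

10.3436


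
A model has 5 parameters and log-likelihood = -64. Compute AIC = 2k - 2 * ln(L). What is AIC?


AIC = 2k - 2*loglik = 2(5) - 2(-64).
= 10 + 128 = 138.

138


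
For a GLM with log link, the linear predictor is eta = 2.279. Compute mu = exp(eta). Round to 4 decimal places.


mu = exp(eta) = exp(2.279).
= 9.7669.

9.7669


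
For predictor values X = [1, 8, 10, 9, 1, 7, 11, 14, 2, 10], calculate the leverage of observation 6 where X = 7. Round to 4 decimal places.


n = 10, xbar = 7.3000.
SXX = sum((xi - xbar)^2) = 184.1000.
h = 1/10 + (7 - 7.3000)^2 / 184.1000 = 0.1005.

0.1005


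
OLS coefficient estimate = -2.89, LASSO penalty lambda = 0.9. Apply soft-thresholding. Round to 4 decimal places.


Check: |-2.89| = 2.89 vs lambda = 0.9.
Since |beta| > lambda, coefficient = sign(beta)*(|beta| - lambda) = -1.9900.
Soft-thresholded coefficient = -1.9900.

-1.9900


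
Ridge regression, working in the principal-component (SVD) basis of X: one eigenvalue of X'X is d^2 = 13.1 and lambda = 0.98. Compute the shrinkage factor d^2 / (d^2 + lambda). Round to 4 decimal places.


Denominator = d^2 + lambda = 13.1 + 0.98 = 14.0800.
Shrinkage = 13.1 / 14.0800 = 0.9304.

0.9304


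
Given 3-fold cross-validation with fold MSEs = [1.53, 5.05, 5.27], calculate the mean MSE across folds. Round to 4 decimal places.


Add all fold MSEs: 11.8500.
Divide by k = 3: 11.8500/3 = 3.9500.

3.9500


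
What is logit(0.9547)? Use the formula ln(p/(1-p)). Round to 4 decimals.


The odds are p/(1-p) = 0.9547 / 0.0453 = 21.0751.
logit(p) = ln(21.0751) = 3.0481.

3.0481


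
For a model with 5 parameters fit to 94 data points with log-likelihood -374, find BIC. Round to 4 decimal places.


Compute k*ln(n) = 5*ln(94) = 5*4.543295 = 22.716475.
Then -2*loglik = 748.
BIC = 22.716475 + 748 = 770.716475, which rounds to 770.7165.

770.7165


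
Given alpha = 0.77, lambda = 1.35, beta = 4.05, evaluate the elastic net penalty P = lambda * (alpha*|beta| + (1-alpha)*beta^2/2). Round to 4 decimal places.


alpha * |beta| = 0.77 * 4.05 = 3.1185.
(1-alpha) * beta^2/2 = 0.23 * 16.4025/2 = 1.8863.
Total = 1.35 * (3.1185 + 1.8863) = 6.7565.

6.7565


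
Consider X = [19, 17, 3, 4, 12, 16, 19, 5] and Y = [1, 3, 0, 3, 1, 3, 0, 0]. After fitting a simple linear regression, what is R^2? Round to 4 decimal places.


Fit the OLS line: b0 = 0.9692, b1 = 0.0342.
SSres = 13.4863.
SStot = 13.8750.
R^2 = 1 - 13.4863/13.8750 = 0.0280.

0.0280


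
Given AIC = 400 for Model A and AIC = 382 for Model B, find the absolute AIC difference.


|AIC_A - AIC_B| = |400 - 382| = 18.
Model B is preferred (lower AIC).

18


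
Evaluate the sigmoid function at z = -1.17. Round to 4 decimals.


exp(1.1700) = 3.2220.
1 + exp(-z) = 4.2220.
sigmoid = 1/4.2220 = 0.2369.

0.2369


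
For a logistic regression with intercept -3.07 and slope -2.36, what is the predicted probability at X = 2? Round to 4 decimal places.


Linear predictor: z = -3.07 + -2.36 * 2 = -7.7900.
P = 1/(1 + exp(7.7900)) = 1/(1 + 2416.3176) = 0.0004.

0.0004


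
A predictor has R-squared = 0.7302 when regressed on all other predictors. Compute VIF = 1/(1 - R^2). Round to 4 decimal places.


Using VIF = 1/(1 - R^2_j):
1 - 0.7302 = 0.2698.
VIF = 3.7064.

3.7064


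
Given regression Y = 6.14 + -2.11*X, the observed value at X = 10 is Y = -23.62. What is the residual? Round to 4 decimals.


Predicted = 6.14 + -2.11 * 10 = -14.9600.
Residual = -23.62 - -14.9600 = -8.6600.

-8.6600


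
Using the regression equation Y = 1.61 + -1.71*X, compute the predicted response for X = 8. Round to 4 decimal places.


Plug X = 8 into Y = 1.61 + -1.71*X:
Y = 1.61 + -13.6800 = -12.0700.

-12.0700


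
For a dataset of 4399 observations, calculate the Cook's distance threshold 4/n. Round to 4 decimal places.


Using the rule of thumb:
Threshold = 4 / 4399 = 0.0009.

0.0009


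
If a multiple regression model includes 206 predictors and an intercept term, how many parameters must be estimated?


Total coefficients = number of predictors + 1 (for the intercept).
= 206 + 1 = 207.

207


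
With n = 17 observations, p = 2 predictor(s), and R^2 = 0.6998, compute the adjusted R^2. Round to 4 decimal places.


Plug in: Adj R^2 = 1 - (1 - 0.6998) * 16/14.
= 1 - 0.3002 * 16/14
= 1 - 4.8032 / 14
= 1 - 0.3431 = 0.6569.

0.6569


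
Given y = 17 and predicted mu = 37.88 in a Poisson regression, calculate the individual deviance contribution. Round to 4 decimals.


First: ln(17/37.88) = -0.801210.
Then: 17 * -0.801210 = -13.620570.
y - mu = 17 - 37.88 = -20.88.
D = 2(-13.620570 - -20.88) = 14.518860, which rounds to 14.5189.

14.5189


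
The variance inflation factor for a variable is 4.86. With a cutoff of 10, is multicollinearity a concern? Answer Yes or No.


Check: VIF = 4.86 vs threshold = 10.
Since 4.86 < 10, the answer is No.

No


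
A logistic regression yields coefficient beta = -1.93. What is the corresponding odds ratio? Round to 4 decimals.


exp(-1.93) = 0.1451.
So the odds ratio is 0.1451.

0.1451


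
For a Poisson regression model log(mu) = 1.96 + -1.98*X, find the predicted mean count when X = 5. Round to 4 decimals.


eta = 1.96 + -1.98 * 5 = -7.9400.
mu = exp(-7.9400) = 0.0004.

0.0004


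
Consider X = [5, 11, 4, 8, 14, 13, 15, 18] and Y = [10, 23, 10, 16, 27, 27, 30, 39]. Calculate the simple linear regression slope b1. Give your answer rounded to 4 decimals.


First compute the means: xbar = 11.0000, ybar = 22.7500.
Then S_xx = sum((xi - xbar)^2) = 172.0000.
S_xy = sum((xi - xbar)(yi - ybar)) = 350.0000.
b1 = S_xy / S_xx = 350.0000 / 172.0000 = 2.0349.

2.0349


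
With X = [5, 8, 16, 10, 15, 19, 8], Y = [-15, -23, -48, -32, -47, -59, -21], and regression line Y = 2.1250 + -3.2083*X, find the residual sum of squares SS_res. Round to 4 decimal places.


Predicted values from Y = 2.1250 + -3.2083*X.
Residuals: [-1.0835, 0.5414, 1.2078, -2.0420, -1.0005, -0.1673, 2.5414].
SSres = 14.5833.

14.5833


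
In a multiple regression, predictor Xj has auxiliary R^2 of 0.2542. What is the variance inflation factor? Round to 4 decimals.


Denominator: 1 - 0.2542 = 0.7458.
VIF = 1 / 0.7458 = 1.3408.

1.3408


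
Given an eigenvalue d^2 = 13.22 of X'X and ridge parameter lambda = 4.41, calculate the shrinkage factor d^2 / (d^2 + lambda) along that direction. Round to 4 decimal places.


Compute the denominator: 13.22 + 4.41 = 17.6300.
Shrinkage factor = 13.22 / 17.6300 = 0.7499.

0.7499


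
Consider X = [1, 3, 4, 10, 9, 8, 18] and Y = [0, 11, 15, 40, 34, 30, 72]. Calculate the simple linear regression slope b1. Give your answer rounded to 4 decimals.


The sample means are xbar = 7.5714 and ybar = 28.8571.
Compute S_xx = 193.7143 and S_xy = 805.5714.
Slope b1 = S_xy / S_xx = 805.5714 / 193.7143 = 4.1586.

4.1586


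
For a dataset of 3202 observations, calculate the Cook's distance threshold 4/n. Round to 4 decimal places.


The threshold is 4/n.
4/3202 = 0.0012.

0.0012


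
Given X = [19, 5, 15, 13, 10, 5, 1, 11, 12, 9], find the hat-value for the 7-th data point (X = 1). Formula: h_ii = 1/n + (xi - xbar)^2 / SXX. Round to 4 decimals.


n = 10, xbar = 10.0000.
SXX = sum((xi - xbar)^2) = 252.0000.
h = 1/10 + (1 - 10.0000)^2 / 252.0000 = 0.4214.

0.4214


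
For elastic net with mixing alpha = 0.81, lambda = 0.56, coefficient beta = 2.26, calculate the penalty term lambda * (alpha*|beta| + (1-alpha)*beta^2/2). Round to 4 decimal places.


Compute:
L1 = 0.81 * 2.26 = 1.8306.
L2 = 0.19 * 2.26^2 / 2 = 0.4852.
Penalty = 0.56 * (1.8306 + 0.4852) = 1.2969.

1.2969


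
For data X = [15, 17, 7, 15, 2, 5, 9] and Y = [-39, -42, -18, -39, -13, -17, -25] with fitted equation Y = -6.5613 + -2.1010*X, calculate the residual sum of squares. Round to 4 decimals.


Predicted values from Y = -6.5613 + -2.1010*X.
Residuals: [-0.9237, 0.2783, 3.2683, -0.9237, -2.2367, 0.0663, 0.4703].
SSres = 17.6941.

17.6941


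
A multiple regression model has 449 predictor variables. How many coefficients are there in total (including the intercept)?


Including the intercept, the model has 449 predictor coefficients + 1 intercept.
Total = 450.

450


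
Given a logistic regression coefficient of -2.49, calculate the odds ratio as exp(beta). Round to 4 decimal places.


Odds ratio = exp(beta) = exp(-2.49).
= 0.0829.

0.0829


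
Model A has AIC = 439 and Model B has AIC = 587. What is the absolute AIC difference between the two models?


|AIC_A - AIC_B| = |439 - 587| = 148.
Model A is preferred (lower AIC).

148


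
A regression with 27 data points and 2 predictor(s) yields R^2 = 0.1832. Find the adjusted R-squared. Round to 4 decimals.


Using the formula:
(1 - 0.1832) = 0.8168.
Multiply by 26/24: 0.8168 * 26 = 21.2368, then 21.2368 / 24 = 0.8849.
Adj R^2 = 1 - 0.8849 = 0.1151.

0.1151


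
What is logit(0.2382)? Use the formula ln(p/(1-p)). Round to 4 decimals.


Compute the odds: 0.2382/0.7618 = 0.3127.
Take the natural log: ln(0.3127) = -1.1626.

-1.1626


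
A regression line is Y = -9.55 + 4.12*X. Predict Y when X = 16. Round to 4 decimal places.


Predicted value:
Y = -9.55 + (4.12)(16) = -9.55 + 65.9200 = 56.3700.

56.3700


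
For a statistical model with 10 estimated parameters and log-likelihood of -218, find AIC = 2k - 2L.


Compute:
2k = 2*10 = 20.
-2*loglik = -2*(-218) = 436.
AIC = 20 + 436 = 456.

456


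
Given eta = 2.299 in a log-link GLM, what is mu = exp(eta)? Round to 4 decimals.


mu = exp(eta) = exp(2.299).
= 9.9642.

9.9642


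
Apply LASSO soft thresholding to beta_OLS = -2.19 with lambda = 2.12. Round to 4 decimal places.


Absolute value: |-2.19| = 2.19.
Compare to lambda = 2.12.
Since |beta| > lambda, coefficient = sign(beta)*(|beta| - lambda) = -0.0700.

-0.0700


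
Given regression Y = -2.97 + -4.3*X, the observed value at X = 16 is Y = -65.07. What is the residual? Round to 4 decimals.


Fitted value at X = 16 is yhat = -2.97 + -4.3*16 = -71.7700.
Residual = -65.07 - -71.7700 = 6.7000.

6.7000


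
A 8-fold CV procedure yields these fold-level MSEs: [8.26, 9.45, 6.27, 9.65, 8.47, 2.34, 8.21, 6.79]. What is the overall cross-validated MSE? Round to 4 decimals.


Total MSE across folds = 59.4400.
CV-MSE = 59.4400/8 = 7.4300.

7.4300


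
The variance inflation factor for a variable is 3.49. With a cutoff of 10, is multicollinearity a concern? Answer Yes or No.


Check: VIF = 3.49 vs threshold = 10.
Since 3.49 < 10, the answer is No.

No


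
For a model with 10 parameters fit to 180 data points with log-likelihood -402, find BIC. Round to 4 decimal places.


Compute k*ln(n) = 10*ln(180) = 10*5.192957 = 51.929570.
Then -2*loglik = 804.
BIC = 51.929570 + 804 = 855.929570, which rounds to 855.9296.

855.9296


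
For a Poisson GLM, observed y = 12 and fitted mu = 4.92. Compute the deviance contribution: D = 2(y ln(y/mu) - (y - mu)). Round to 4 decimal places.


y/mu = 12/4.92 = 2.439024 (approx.), and ln(12/4.92) = 0.891598.
y * ln(y/mu) = 12 * 0.891598 = 10.699176.
y - mu = 7.08.
D = 2 * (10.699176 - 7.08) = 7.238352, which rounds to 7.2384.

7.2384


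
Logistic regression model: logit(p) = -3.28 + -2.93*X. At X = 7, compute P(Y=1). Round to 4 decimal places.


z = -3.28 + -2.93 * 7 = -23.7900.
Sigmoid: P = 1 / (1 + exp(23.7900)) = 0.0000.

0.0000


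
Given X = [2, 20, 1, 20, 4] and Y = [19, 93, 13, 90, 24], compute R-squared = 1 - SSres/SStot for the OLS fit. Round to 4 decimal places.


The fitted line is Y = 9.1192 + 4.1150*X.
SSres = 9.7869, SStot = 6430.8000.
R^2 = 1 - SSres/SStot = 0.9985.

0.9985


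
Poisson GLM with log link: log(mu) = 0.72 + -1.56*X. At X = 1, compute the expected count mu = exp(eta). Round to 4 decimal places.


Linear predictor: eta = 0.72 + (-1.56)(1) = -0.8400.
Expected count: mu = exp(-0.8400) = 0.4317.

0.4317


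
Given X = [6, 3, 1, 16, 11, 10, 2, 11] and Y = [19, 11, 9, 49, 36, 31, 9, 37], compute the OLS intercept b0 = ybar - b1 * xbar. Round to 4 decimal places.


First find the slope: b1 = 2.8460.
Means: xbar = 7.5000, ybar = 25.1250.
b0 = ybar - b1 * xbar = 25.1250 - 2.8460 * 7.5000 = 3.7803.

3.7803


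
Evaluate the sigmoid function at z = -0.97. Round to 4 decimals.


First, exp(0.9700) = 2.6379.
Then sigma(z) = 1/(1 + 2.6379) = 0.2749.

0.2749


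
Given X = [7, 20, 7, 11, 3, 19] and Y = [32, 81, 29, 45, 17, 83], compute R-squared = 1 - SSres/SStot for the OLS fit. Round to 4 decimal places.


Fit the OLS line: b0 = 3.0817, b1 = 4.0076.
SSres = 32.8194.
SStot = 3900.8333.
R^2 = 1 - 32.8194/3900.8333 = 0.9916.

0.9916


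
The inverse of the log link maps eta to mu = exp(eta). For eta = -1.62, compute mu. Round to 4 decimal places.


The inverse log link gives:
mu = exp(-1.62) = 0.1979.

0.1979


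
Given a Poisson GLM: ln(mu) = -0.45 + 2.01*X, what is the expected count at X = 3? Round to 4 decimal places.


eta = -0.45 + 2.01 * 3 = 5.5800.
mu = exp(5.5800) = 265.0716.

265.0716


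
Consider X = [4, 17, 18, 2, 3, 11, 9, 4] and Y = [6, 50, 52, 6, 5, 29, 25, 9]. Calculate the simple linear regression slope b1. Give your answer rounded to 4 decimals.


The sample means are xbar = 8.5000 and ybar = 22.7500.
Compute S_xx = 282.0000 and S_xy = 870.0000.
Slope b1 = S_xy / S_xx = 870.0000 / 282.0000 = 3.0851.

3.0851


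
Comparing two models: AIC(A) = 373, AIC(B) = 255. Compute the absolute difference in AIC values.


Absolute difference = |373 - 255| = 118.
The model with lower AIC (B) is preferred.

118


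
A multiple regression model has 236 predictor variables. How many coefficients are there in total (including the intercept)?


Including the intercept, the model has 236 predictor coefficients + 1 intercept.
Total = 237.

237


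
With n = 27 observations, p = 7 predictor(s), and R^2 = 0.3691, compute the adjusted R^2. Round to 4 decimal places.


Adjusted R^2 = 1 - (1 - R^2) * (n-1)/(n-p-1).
(1 - R^2) = 0.6309.
(n-1)/(n-p-1) = 26/19.
(1 - R^2) * (n-1) = 0.6309 * 26 = 16.4034.
Divide by (n-p-1): 16.4034 / 19 = 0.8633.
Adj R^2 = 1 - 0.8633 = 0.1367.

0.1367


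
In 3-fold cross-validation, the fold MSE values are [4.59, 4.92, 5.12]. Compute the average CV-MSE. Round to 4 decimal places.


Total MSE across folds = 14.6300.
CV-MSE = 14.6300/3 = 4.8767.

4.8767


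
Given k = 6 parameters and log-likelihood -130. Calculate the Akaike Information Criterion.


AIC = 2k - 2*loglik = 2(6) - 2(-130).
= 12 + 260 = 272.

272


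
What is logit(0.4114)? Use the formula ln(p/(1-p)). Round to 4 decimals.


The odds are p/(1-p) = 0.4114 / 0.5886 = 0.6989.
logit(p) = ln(0.6989) = -0.3582.

-0.3582


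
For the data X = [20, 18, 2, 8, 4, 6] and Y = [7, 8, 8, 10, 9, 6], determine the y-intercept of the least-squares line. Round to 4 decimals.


Compute b1 = -0.0424 from the OLS formula.
With xbar = 9.6667 and ybar = 8.0000, the intercept is:
b0 = 8.0000 - -0.0424 * 9.6667 = 8.4094.

8.4094


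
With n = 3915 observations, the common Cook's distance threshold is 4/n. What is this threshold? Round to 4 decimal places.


Using the rule of thumb:
Threshold = 4 / 3915 = 0.0010.

0.0010


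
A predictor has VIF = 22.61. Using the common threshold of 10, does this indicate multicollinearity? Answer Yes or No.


Compare VIF = 22.61 to the threshold of 10.
22.61 >= 10, so the answer is Yes.

Yes


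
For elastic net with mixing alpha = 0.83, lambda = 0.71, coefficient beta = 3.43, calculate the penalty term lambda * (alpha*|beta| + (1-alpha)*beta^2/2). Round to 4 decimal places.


alpha * |beta| = 0.83 * 3.43 = 2.8469.
(1-alpha) * beta^2/2 = 0.17 * 11.7649/2 = 1.0000.
Total = 0.71 * (2.8469 + 1.0000) = 2.7313.

2.7313


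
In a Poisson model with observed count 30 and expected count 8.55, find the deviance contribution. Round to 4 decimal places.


First: ln(30/8.55) = 1.255266.
Then: 30 * 1.255266 = 37.657980.
y - mu = 30 - 8.55 = 21.45.
D = 2(37.657980 - 21.45) = 32.415960, which rounds to 32.4160.

32.4160


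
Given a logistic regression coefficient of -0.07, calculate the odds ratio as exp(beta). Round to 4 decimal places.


The odds ratio is computed as:
OR = e^(-0.07) = 0.9324.

0.9324


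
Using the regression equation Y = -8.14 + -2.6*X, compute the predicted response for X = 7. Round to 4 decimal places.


Plug X = 7 into Y = -8.14 + -2.6*X:
Y = -8.14 + -18.2000 = -26.3400.

-26.3400


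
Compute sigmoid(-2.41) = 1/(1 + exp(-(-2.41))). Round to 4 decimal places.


First, exp(2.4100) = 11.1340.
Then sigma(z) = 1/(1 + 11.1340) = 0.0824.

0.0824


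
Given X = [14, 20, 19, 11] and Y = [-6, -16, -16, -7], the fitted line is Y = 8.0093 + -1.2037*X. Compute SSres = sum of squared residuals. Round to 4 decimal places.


Compute predicted values, then residuals = yi - yhat_i.
Residuals: [2.8425, 0.0647, -1.1390, -1.7686].
SSres = sum(residual^2) = 12.5093.

12.5093


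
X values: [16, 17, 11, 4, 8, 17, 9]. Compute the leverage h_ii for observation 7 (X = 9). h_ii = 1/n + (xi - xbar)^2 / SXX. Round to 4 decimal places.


Compute xbar = 11.7143 with n = 7 observations.
SXX = 155.4286.
Leverage = 1/7 + (9 - 11.7143)^2/155.4286 = 0.1903.

0.1903


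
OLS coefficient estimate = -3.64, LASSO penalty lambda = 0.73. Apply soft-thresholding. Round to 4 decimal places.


Check: |-3.64| = 3.64 vs lambda = 0.73.
Since |beta| > lambda, coefficient = sign(beta)*(|beta| - lambda) = -2.9100.
Soft-thresholded coefficient = -2.9100.

-2.9100


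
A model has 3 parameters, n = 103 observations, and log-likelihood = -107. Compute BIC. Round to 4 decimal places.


Compute k*ln(n) = 3*ln(103) = 3*4.634729 = 13.904187.
Then -2*loglik = 214.
BIC = 13.904187 + 214 = 227.904187, which rounds to 227.9042.

227.9042


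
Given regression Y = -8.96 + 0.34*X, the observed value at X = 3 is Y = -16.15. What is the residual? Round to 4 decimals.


Predicted = -8.96 + 0.34 * 3 = -7.9400.
Residual = -16.15 - -7.9400 = -8.2100.

-8.2100


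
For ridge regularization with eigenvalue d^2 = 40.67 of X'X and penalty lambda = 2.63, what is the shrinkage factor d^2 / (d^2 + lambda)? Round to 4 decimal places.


Denominator = d^2 + lambda = 40.67 + 2.63 = 43.3000.
Shrinkage = 40.67 / 43.3000 = 0.9393.

0.9393


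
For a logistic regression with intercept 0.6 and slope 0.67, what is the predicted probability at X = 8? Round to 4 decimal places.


z = 0.6 + 0.67 * 8 = 5.9600.
Sigmoid: P = 1 / (1 + exp(-5.9600)) = 0.9974.

0.9974


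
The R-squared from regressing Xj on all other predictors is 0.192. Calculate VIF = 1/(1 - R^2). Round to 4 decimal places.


VIF = 1 / (1 - 0.192).
= 1 / 0.808 = 1.2376.

1.2376


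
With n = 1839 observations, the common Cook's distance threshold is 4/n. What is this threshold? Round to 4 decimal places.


The threshold is 4/n.
4/1839 = 0.0022.

0.0022


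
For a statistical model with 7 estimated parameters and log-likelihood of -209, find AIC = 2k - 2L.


Compute:
2k = 2*7 = 14.
-2*loglik = -2*(-209) = 418.
AIC = 14 + 418 = 432.

432


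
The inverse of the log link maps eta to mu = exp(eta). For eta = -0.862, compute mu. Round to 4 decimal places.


mu = exp(eta) = exp(-0.862).
= 0.4223.

0.4223


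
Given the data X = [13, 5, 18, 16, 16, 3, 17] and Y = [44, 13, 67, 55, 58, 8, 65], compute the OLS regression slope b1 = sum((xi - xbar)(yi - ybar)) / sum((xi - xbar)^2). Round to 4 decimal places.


First compute the means: xbar = 12.5714, ybar = 44.2857.
Then S_xx = sum((xi - xbar)^2) = 221.7143.
S_xy = sum((xi - xbar)(yi - ybar)) = 882.8571.
b1 = S_xy / S_xx = 882.8571 / 221.7143 = 3.9820.

3.9820


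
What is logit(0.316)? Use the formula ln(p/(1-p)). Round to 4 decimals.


1 - p = 0.684.
p/(1-p) = 0.4620.
logit = ln(0.4620) = -0.7722.

-0.7722


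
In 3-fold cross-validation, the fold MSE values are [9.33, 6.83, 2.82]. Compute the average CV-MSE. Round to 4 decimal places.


Sum of fold MSEs = 18.9800.
Average = 18.9800 / 3 = 6.3267.

6.3267


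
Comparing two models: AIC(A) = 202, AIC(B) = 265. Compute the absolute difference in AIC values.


|AIC_A - AIC_B| = |202 - 265| = 63.
Model A is preferred (lower AIC).

63


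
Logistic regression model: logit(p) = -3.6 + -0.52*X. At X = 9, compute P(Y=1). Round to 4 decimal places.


Linear predictor: z = -3.6 + -0.52 * 9 = -8.2800.
P = 1/(1 + exp(8.2800)) = 1/(1 + 3944.1944) = 0.0003.

0.0003


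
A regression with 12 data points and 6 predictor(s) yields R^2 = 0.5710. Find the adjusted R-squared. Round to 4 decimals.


Plug in: Adj R^2 = 1 - (1 - 0.5710) * 11/5.
= 1 - 0.4290 * 11/5
= 1 - 4.7190 / 5
= 1 - 0.9438 = 0.0562.

0.0562


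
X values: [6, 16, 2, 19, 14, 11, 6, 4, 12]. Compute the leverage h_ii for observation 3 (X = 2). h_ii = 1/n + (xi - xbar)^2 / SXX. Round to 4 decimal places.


Mean of X: xbar = 10.0000.
SXX = 270.0000.
For X = 2: h = 1/9 + (2 - 10.0000)^2/270.0000 = 0.3481.

0.3481


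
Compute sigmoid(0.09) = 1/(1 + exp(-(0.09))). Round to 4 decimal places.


Compute exp(-0.0900) = 0.9139.
Sigmoid = 1 / (1 + 0.9139) = 1 / 1.9139 = 0.5225.

0.5225


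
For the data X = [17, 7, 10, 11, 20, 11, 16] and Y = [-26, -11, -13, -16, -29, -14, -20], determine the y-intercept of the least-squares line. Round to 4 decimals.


Compute b1 = -1.4471 from the OLS formula.
With xbar = 13.1429 and ybar = -18.4286, the intercept is:
b0 = -18.4286 - -1.4471 * 13.1429 = 0.5901.

0.5901


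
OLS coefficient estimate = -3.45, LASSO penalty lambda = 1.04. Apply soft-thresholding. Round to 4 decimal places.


Absolute value: |-3.45| = 3.45.
Compare to lambda = 1.04.
Since |beta| > lambda, coefficient = sign(beta)*(|beta| - lambda) = -2.4100.

-2.4100


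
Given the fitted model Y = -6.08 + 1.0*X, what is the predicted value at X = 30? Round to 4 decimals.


Plug X = 30 into Y = -6.08 + 1.0*X:
Y = -6.08 + 30.0000 = 23.9200.

23.9200


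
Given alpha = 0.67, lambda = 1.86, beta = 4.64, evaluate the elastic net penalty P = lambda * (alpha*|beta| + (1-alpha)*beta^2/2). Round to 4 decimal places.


alpha * |beta| = 0.67 * 4.64 = 3.1088.
(1-alpha) * beta^2/2 = 0.33 * 21.5296/2 = 3.5524.
Total = 1.86 * (3.1088 + 3.5524) = 12.3898.

12.3898


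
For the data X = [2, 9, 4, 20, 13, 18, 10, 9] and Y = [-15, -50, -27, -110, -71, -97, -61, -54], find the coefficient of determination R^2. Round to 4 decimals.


The fitted line is Y = -5.9172 + -5.1490*X.
SSres = 29.9669, SStot = 7237.8750.
R^2 = 1 - SSres/SStot = 0.9959.

0.9959


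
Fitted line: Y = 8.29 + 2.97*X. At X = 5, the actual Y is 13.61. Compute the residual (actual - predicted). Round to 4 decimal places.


Fitted value at X = 5 is yhat = 8.29 + 2.97*5 = 23.1400.
Residual = 13.61 - 23.1400 = -9.5300.

-9.5300


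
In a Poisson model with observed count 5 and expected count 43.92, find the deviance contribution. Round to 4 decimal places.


First: ln(5/43.92) = -2.172932.
Then: 5 * -2.172932 = -10.864660.
y - mu = 5 - 43.92 = -38.92.
D = 2(-10.864660 - -38.92) = 56.110680, which rounds to 56.1107.

56.1107


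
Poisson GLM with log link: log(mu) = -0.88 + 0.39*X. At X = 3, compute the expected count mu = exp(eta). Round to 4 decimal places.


eta = -0.88 + 0.39 * 3 = 0.2900.
mu = exp(0.2900) = 1.3364.

1.3364


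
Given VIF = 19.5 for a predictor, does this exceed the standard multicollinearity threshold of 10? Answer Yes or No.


Check: VIF = 19.5 vs threshold = 10.
Since 19.5 >= 10, the answer is Yes.

Yes


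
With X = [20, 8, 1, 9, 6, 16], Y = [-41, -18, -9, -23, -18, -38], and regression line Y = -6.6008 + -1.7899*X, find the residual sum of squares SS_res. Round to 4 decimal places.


For each point, residual = actual - predicted.
Residuals: [1.3988, 2.9200, -0.6093, -0.2901, -0.6598, -2.7608].
Sum of squared residuals = 18.9958.

18.9958


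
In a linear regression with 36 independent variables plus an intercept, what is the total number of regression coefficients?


Each predictor gets one coefficient, plus one intercept.
Total parameters = 36 + 1 = 37.

37


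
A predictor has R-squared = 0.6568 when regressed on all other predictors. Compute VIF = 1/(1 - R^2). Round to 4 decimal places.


Using VIF = 1/(1 - R^2_j):
1 - 0.6568 = 0.3432.
VIF = 2.9138.

2.9138


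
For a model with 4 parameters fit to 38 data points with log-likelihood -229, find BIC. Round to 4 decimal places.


ln(38) = 3.637586.
k * ln(n) = 4 * 3.637586 = 14.550344.
-2L = 458.
BIC = 14.550344 + 458 = 472.550344, which rounds to 472.5503.

472.5503


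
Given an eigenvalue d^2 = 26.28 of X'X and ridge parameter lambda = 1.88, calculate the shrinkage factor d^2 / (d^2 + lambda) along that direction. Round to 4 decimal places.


d^2 + lambda = 26.28 + 1.88 = 28.1600.
Shrinkage factor = 26.28/28.1600 = 0.9332.

0.9332


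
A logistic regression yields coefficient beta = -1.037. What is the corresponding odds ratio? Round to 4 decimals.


Odds ratio = exp(beta) = exp(-1.037).
= 0.3545.

0.3545


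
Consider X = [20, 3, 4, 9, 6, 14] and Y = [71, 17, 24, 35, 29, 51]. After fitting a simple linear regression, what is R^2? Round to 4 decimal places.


The fitted line is Y = 9.6022 + 3.0248*X.
SSres = 14.7012, SStot = 1984.8333.
R^2 = 1 - SSres/SStot = 0.9926.

0.9926


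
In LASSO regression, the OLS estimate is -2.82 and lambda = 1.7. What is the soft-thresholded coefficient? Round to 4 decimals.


|beta_OLS| = 2.82.
lambda = 1.7.
Since |beta| > lambda, coefficient = sign(beta)*(|beta| - lambda) = -1.1200.
Result = -1.1200.

-1.1200


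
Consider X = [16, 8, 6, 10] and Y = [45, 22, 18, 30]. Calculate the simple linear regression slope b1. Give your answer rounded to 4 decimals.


The sample means are xbar = 10.0000 and ybar = 28.7500.
Compute S_xx = 56.0000 and S_xy = 154.0000.
Slope b1 = S_xy / S_xx = 154.0000 / 56.0000 = 2.7500.

2.7500


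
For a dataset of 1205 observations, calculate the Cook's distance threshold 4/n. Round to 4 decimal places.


Using the rule of thumb:
Threshold = 4 / 1205 = 0.0033.

0.0033


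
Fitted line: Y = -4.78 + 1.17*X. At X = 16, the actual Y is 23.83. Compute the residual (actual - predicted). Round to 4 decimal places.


Fitted value at X = 16 is yhat = -4.78 + 1.17*16 = 13.9400.
Residual = 23.83 - 13.9400 = 9.8900.

9.8900


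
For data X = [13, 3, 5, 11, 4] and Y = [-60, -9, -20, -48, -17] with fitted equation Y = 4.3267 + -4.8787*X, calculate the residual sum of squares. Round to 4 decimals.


Compute predicted values, then residuals = yi - yhat_i.
Residuals: [-0.9036, 1.3094, 0.0668, 1.3390, -1.8119].
SSres = sum(residual^2) = 7.6114.

7.6114


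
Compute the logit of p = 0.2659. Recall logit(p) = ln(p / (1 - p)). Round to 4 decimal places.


1 - p = 0.7341.
p/(1-p) = 0.3622.
logit = ln(0.3622) = -1.0155.

-1.0155


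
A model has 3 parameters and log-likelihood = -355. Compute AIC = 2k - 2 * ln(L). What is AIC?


Compute:
2k = 2*3 = 6.
-2*loglik = -2*(-355) = 710.
AIC = 6 + 710 = 716.

716


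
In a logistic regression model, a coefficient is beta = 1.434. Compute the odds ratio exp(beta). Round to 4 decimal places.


Odds ratio = exp(beta) = exp(1.434).
= 4.1954.

4.1954


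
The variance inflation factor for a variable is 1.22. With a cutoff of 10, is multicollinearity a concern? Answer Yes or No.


The threshold is 10.
VIF = 1.22 is < 10.
Multicollinearity indication: No.

No


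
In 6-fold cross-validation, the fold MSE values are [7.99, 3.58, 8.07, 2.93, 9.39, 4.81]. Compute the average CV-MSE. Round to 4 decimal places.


Add all fold MSEs: 36.7700.
Divide by k = 6: 36.7700/6 = 6.1283.

6.1283


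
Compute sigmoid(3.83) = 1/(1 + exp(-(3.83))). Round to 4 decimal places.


Compute exp(-3.8300) = 0.0217.
Sigmoid = 1 / (1 + 0.0217) = 1 / 1.0217 = 0.9788.

0.9788


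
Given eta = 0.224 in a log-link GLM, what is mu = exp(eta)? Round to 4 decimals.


The inverse log link gives:
mu = exp(0.224) = 1.2511.

1.2511


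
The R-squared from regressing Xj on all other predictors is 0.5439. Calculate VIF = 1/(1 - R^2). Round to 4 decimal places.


Denominator: 1 - 0.5439 = 0.4561.
VIF = 1 / 0.4561 = 2.1925.

2.1925


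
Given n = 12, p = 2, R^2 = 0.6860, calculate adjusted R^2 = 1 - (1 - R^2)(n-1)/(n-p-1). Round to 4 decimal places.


Adjusted R^2 = 1 - (1 - R^2) * (n-1)/(n-p-1).
(1 - R^2) = 0.3140.
(n-1)/(n-p-1) = 11/9.
(1 - R^2) * (n-1) = 0.3140 * 11 = 3.4540.
Divide by (n-p-1): 3.4540 / 9 = 0.3838.
Adj R^2 = 1 - 0.3838 = 0.6162.

0.6162


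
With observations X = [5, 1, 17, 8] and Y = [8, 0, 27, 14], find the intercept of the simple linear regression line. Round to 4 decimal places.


First find the slope: b1 = 1.6667.
Means: xbar = 7.7500, ybar = 12.2500.
b0 = ybar - b1 * xbar = 12.2500 - 1.6667 * 7.7500 = -0.6667.

-0.6667
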